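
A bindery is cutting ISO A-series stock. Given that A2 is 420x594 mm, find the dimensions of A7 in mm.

A3: ⌊594/2⌋ × 420 = 297 × 420 mm
A4: ⌊420/2⌋ × 297 = 210 × 297 mm
A5: ⌊297/2⌋ × 210 = 148 × 210 mm
A6: ⌊210/2⌋ × 148 = 105 × 148 mm
A7: ⌊148/2⌋ × 105 = 74 × 105 mm

74 × 105 mm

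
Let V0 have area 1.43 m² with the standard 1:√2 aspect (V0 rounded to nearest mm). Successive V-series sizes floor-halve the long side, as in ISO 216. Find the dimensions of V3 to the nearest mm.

355 × 503 mm

Let V0's short side be w mm. w · w√2 = 1.43 m² = 1,430,000 mm², so w ≈ 1005.6 mm and w√2 ≈ 1422.1 mm → V0 = 1006 × 1422 mm.
V1: ⌊1422/2⌋ × 1006 = 711 × 1006 mm
V2: ⌊1006/2⌋ × 711 = 503 × 711 mm
V3: ⌊711/2⌋ × 503 = 355 × 503 mm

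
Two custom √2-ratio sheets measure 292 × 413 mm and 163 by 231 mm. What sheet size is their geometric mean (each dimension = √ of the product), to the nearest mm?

218 × 309 mm

Short side: √(292 · 163) = √47596 ≈ 218.2 → 218 mm
Long side: √(413 · 231) = √95403 ≈ 308.9 → 309 mm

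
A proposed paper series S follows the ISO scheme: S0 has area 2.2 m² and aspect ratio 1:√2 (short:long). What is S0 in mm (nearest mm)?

Let the short side be w mm. Then w · w√2 = 2.2 m² = 2,200,000 mm².
w² = 2,200,000/√2, so w ≈ 1247.3 mm; long side = w√2 ≈ 1763.9 mm.

1247 × 1764 mm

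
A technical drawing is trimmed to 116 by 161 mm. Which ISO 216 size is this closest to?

Aspect ratio 161/116 ≈ 1.388 (ISO target is √2 ≈ 1.414).
In the C-series (envelope sizes, between A and B): C6 = 114 × 162 mm.
Off by 3 mm total — nearest standard size.

C6 (114 × 162 mm)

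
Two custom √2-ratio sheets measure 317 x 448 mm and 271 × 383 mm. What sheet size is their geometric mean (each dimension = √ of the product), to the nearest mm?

293 × 414 mm

Short side: √(317 · 271) = √85907 ≈ 293.1 → 293 mm
Long side: √(448 · 383) = √171584 ≈ 414.2 → 414 mm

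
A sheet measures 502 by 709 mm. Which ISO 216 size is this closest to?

B2 (500 × 707 mm)

Aspect ratio 709/502 ≈ 1.412 — close to the ISO √2 ≈ 1.414.
In the B-series (B0 = 1000 × 1414 mm): B2 = 500 × 707 mm.
Off by 4 mm total — nearest standard size.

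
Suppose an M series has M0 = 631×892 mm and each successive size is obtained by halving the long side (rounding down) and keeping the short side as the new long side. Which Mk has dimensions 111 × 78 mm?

M6

M0: 631 × 892 mm
M1: 446 × 631 mm
M2: 315 × 446 mm
M3: 223 × 315 mm
M4: 157 × 223 mm
M5: 111 × 157 mm
M6: 78 × 111 mm
M7: 55 × 78 mm
→ matches M6.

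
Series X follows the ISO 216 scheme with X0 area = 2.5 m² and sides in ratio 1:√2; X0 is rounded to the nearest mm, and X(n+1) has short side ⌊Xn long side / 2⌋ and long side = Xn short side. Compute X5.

235 × 332 mm

Let X0's short side be w mm. w · w√2 = 2.5 m² = 2,500,000 mm², so w ≈ 1329.6 mm and w√2 ≈ 1880.3 mm → X0 = 1330 × 1880 mm.
X1: ⌊1880/2⌋ × 1330 = 940 × 1330 mm
X2: ⌊1330/2⌋ × 940 = 665 × 940 mm
X3: ⌊940/2⌋ × 665 = 470 × 665 mm
X4: ⌊665/2⌋ × 470 = 332 × 470 mm
X5: ⌊470/2⌋ × 332 = 235 × 332 mm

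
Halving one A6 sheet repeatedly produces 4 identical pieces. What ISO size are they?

A8

4 = 2^2, so 2 halving steps.
A6 → A7 → … → A8 after 2 steps.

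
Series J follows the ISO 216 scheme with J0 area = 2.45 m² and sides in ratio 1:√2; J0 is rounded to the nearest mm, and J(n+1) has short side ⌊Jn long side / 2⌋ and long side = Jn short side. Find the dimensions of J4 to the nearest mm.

329 × 465 mm

Let J0's short side be w mm. w · w√2 = 2.45 m² = 2,450,000 mm², so w ≈ 1316.2 mm and w√2 ≈ 1861.4 mm → J0 = 1316 × 1861 mm.
J1: ⌊1861/2⌋ × 1316 = 930 × 1316 mm
J2: ⌊1316/2⌋ × 930 = 658 × 930 mm
J3: ⌊930/2⌋ × 658 = 465 × 658 mm
J4: ⌊658/2⌋ × 465 = 329 × 465 mm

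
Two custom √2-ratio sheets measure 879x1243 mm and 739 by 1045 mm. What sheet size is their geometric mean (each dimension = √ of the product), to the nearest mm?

806 × 1140 mm

Short side: √(879 · 739) = √649581 ≈ 806.0 → 806 mm
Long side: √(1243 · 1045) = √1298935 ≈ 1139.7 → 1140 mm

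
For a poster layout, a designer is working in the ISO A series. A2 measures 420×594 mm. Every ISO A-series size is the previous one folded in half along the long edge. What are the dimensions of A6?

105 × 148 mm

A3: ⌊594/2⌋ × 420 = 297 × 420 mm
A4: ⌊420/2⌋ × 297 = 210 × 297 mm
A5: ⌊297/2⌋ × 210 = 148 × 210 mm
A6: ⌊210/2⌋ × 148 = 105 × 148 mm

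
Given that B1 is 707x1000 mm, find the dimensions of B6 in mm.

125 × 176 mm

B2: ⌊1000/2⌋ × 707 = 500 × 707 mm
B3: ⌊707/2⌋ × 500 = 353 × 500 mm
B4: ⌊500/2⌋ × 353 = 250 × 353 mm
B5: ⌊353/2⌋ × 250 = 176 × 250 mm
B6: ⌊250/2⌋ × 176 = 125 × 176 mm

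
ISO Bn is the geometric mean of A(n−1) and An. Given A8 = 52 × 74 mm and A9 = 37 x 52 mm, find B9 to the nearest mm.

Short side: √(52 · 37) = √1924 ≈ 43.9 → 44 mm
Long side: √(74 · 52) = √3848 ≈ 62.0 → 62 mm

44 × 62 mm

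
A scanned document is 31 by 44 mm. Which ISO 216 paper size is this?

Aspect ratio 44/31 ≈ 1.419 — close to the ISO √2 ≈ 1.414.
In the B-series (B0 = 1000 × 1414 mm): B10 = 31 × 44 mm.

B10 (31 × 44 mm)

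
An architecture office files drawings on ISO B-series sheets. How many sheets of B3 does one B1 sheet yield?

Each ISO step halves the sheet: 1 × B1 → 2 × B2 → 4 × B3
From B1 to B3 is 2 halving steps: 2^2 = 4.

4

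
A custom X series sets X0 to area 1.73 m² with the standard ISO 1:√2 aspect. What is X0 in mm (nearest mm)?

1106 × 1564 mm

Let the short side be w mm. Then w · w√2 = 1.73 m² = 1,730,000 mm².
w² = 1,730,000/√2, so w ≈ 1106.0 mm; long side = w√2 ≈ 1564.2 mm.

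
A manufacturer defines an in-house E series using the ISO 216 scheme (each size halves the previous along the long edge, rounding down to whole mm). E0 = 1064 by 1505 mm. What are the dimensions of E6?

E1 = 752 × 1064 mm (from E0 by 1 halving).
E2: ⌊1064/2⌋ × 752 = 532 × 752 mm
E3: ⌊752/2⌋ × 532 = 376 × 532 mm
E4: ⌊532/2⌋ × 376 = 266 × 376 mm
E5: ⌊376/2⌋ × 266 = 188 × 266 mm
E6: ⌊266/2⌋ × 188 = 133 × 188 mm

133 × 188 mm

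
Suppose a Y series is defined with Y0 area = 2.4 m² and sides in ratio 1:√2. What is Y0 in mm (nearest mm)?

Let the short side be w mm. Then w · w√2 = 2.4 m² = 2,400,000 mm².
w² = 2,400,000/√2, so w ≈ 1302.7 mm; long side = w√2 ≈ 1842.3 mm.

1303 × 1842 mm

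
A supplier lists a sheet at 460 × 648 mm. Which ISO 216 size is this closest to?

Aspect ratio 648/460 ≈ 1.409 — close to the ISO √2 ≈ 1.414.
In the C-series (envelope sizes, between A and B): C2 = 458 × 648 mm.
Off by 2 mm total — nearest standard size.

C2 (458 × 648 mm)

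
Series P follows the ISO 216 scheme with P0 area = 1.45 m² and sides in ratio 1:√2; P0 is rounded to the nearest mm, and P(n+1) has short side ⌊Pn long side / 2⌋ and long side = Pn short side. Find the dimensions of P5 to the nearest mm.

179 × 253 mm

Let P0's short side be w mm. w · w√2 = 1.45 m² = 1,450,000 mm², so w ≈ 1012.6 mm and w√2 ≈ 1432.0 mm → P0 = 1013 × 1432 mm.
P1: ⌊1432/2⌋ × 1013 = 716 × 1013 mm
P2: ⌊1013/2⌋ × 716 = 506 × 716 mm
P3: ⌊716/2⌋ × 506 = 358 × 506 mm
P4: ⌊506/2⌋ × 358 = 253 × 358 mm
P5: ⌊358/2⌋ × 253 = 179 × 253 mm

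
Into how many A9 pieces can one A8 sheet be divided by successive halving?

2

Each ISO step halves the sheet: 1 × A8 → 2 × A9
From A8 to A9 is 1 halving step: 2^1 = 2.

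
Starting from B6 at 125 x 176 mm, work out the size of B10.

31 × 44 mm

B7: ⌊176/2⌋ × 125 = 88 × 125 mm
B8: ⌊125/2⌋ × 88 = 62 × 88 mm
B9: ⌊88/2⌋ × 62 = 44 × 62 mm
B10: ⌊62/2⌋ × 44 = 31 × 44 mm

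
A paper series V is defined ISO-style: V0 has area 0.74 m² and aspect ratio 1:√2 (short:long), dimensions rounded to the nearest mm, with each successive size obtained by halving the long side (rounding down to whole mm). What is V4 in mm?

Let V0's short side be w mm. w · w√2 = 0.74 m² = 740,000 mm², so w ≈ 723.4 mm and w√2 ≈ 1023.0 mm → V0 = 723 × 1023 mm.
V1: ⌊1023/2⌋ × 723 = 511 × 723 mm
V2: ⌊723/2⌋ × 511 = 361 × 511 mm
V3: ⌊511/2⌋ × 361 = 255 × 361 mm
V4: ⌊361/2⌋ × 255 = 180 × 255 mm

180 × 255 mm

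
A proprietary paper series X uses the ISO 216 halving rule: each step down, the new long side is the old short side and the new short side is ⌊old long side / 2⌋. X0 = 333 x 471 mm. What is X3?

X1: ⌊471/2⌋ × 333 = 235 × 333 mm
X2: ⌊333/2⌋ × 235 = 166 × 235 mm
X3: ⌊235/2⌋ × 166 = 117 × 166 mm

117 × 166 mm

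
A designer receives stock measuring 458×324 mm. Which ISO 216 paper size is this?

C3 (324 × 458 mm)

Aspect ratio 458/324 ≈ 1.414 — close to the ISO √2 ≈ 1.414.
In the C-series (envelope sizes, between A and B): C3 = 324 × 458 mm.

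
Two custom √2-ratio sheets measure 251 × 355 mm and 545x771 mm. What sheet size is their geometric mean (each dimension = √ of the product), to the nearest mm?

Short side: √(251 · 545) = √136795 ≈ 369.9 → 370 mm
Long side: √(355 · 771) = √273705 ≈ 523.2 → 523 mm

370 × 523 mm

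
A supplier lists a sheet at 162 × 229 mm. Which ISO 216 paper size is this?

C5 (162 × 229 mm)

Aspect ratio 229/162 ≈ 1.414 — close to the ISO √2 ≈ 1.414.
In the C-series (envelope sizes, between A and B): C5 = 162 × 229 mm.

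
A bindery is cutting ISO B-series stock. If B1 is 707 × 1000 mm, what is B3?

B2: ⌊1000/2⌋ × 707 = 500 × 707 mm
B3: ⌊707/2⌋ × 500 = 353 × 500 mm

353 × 500 mm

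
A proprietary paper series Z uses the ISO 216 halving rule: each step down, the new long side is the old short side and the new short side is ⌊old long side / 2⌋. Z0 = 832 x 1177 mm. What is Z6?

Z1: ⌊1177/2⌋ × 832 = 588 × 832 mm
Z2: ⌊832/2⌋ × 588 = 416 × 588 mm
Z3: ⌊588/2⌋ × 416 = 294 × 416 mm
Z4: ⌊416/2⌋ × 294 = 208 × 294 mm
Z5: ⌊294/2⌋ × 208 = 147 × 208 mm
Z6: ⌊208/2⌋ × 147 = 104 × 147 mm

104 × 147 mm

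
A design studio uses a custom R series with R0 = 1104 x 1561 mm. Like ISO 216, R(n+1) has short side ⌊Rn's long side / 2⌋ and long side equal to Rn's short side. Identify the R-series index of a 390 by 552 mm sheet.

R0: 1104 × 1561 mm
R1: 780 × 1104 mm
R2: 552 × 780 mm
R3: 390 × 552 mm
R4: 276 × 390 mm
→ matches R3.

R3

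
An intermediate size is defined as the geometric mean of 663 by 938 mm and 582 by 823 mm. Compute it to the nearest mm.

621 × 879 mm

Short side: √(663 · 582) = √385866 ≈ 621.2 → 621 mm
Long side: √(938 · 823) = √771974 ≈ 878.6 → 879 mm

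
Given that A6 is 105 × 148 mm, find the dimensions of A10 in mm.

26 × 37 mm

A7: ⌊148/2⌋ × 105 = 74 × 105 mm
A8: ⌊105/2⌋ × 74 = 52 × 74 mm
A9: ⌊74/2⌋ × 52 = 37 × 52 mm
A10: ⌊52/2⌋ × 37 = 26 × 37 mm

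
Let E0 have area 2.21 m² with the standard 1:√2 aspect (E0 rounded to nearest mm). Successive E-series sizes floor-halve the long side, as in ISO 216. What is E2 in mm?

625 × 884 mm

Let E0's short side be w mm. w · w√2 = 2.21 m² = 2,210,000 mm², so w ≈ 1250.1 mm and w√2 ≈ 1767.9 mm → E0 = 1250 × 1768 mm.
E1: ⌊1768/2⌋ × 1250 = 884 × 1250 mm
E2: ⌊1250/2⌋ × 884 = 625 × 884 mm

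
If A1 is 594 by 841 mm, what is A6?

105 × 148 mm

A2: ⌊841/2⌋ × 594 = 420 × 594 mm
A3: ⌊594/2⌋ × 420 = 297 × 420 mm
A4: ⌊420/2⌋ × 297 = 210 × 297 mm
A5: ⌊297/2⌋ × 210 = 148 × 210 mm
A6: ⌊210/2⌋ × 148 = 105 × 148 mm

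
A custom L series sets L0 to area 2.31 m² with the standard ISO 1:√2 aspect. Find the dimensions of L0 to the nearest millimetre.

Let the short side be w mm. Then w · w√2 = 2.31 m² = 2,310,000 mm².
w² = 2,310,000/√2, so w ≈ 1278.1 mm; long side = w√2 ≈ 1807.4 mm.

1278 × 1807 mm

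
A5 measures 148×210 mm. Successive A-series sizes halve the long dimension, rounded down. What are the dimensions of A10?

26 × 37 mm

A6: ⌊210/2⌋ × 148 = 105 × 148 mm
A7: ⌊148/2⌋ × 105 = 74 × 105 mm
A8: ⌊105/2⌋ × 74 = 52 × 74 mm
A9: ⌊74/2⌋ × 52 = 37 × 52 mm
A10: ⌊52/2⌋ × 37 = 26 × 37 mm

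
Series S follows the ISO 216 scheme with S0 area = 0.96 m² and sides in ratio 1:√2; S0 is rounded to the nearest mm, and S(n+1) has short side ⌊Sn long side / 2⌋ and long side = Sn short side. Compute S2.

Let S0's short side be w mm. w · w√2 = 0.96 m² = 960,000 mm², so w ≈ 823.9 mm and w√2 ≈ 1165.2 mm → S0 = 824 × 1165 mm.
S1: ⌊1165/2⌋ × 824 = 582 × 824 mm
S2: ⌊824/2⌋ × 582 = 412 × 582 mm

412 × 582 mm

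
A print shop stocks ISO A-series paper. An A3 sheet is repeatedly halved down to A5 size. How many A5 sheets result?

4

Each ISO step halves the sheet: 1 × A3 → 2 × A4 → 4 × A5
From A3 to A5 is 2 halving steps: 2^2 = 4.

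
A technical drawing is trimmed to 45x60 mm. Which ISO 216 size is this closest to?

B9 (44 × 62 mm)

Aspect ratio 60/45 ≈ 1.333 (ISO target is √2 ≈ 1.414).
In the B-series (B0 = 1000 × 1414 mm): B9 = 44 × 62 mm.
Off by 3 mm total — nearest standard size.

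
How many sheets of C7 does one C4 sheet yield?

Each ISO step halves the sheet: 1 × C4 → 2 × C5 → 4 × C6 → 8 × C7
From C4 to C7 is 3 halving steps: 2^3 = 8.

8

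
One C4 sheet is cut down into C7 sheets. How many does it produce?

Each ISO step halves the sheet: 1 × C4 → 2 × C5 → 4 × C6 → 8 × C7
From C4 to C7 is 3 halving steps: 2^3 = 8.

8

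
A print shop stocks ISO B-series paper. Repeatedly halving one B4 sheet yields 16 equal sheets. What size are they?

B8

16 = 2^4, so 4 halving steps.
B4 → B5 → … → B8 after 4 steps.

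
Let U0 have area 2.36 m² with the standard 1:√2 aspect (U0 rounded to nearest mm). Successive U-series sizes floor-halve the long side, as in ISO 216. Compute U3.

456 × 646 mm

Let U0's short side be w mm. w · w√2 = 2.36 m² = 2,360,000 mm², so w ≈ 1291.8 mm and w√2 ≈ 1826.9 mm → U0 = 1292 × 1827 mm.
U1: ⌊1827/2⌋ × 1292 = 913 × 1292 mm
U2: ⌊1292/2⌋ × 913 = 646 × 913 mm
U3: ⌊913/2⌋ × 646 = 456 × 646 mm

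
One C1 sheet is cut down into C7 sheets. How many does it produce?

C1 = 648 × 917 mm; C7 = 81 × 114 mm.
Each halving step doubles the count; 6 steps from C1 to C7.
2^6 = 64.

64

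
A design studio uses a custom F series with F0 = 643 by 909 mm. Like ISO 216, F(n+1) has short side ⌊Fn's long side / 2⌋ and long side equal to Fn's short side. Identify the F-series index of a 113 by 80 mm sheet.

F6

F0: 643 × 909 mm
F1: 454 × 643 mm
F2: 321 × 454 mm
F3: 227 × 321 mm
F4: 160 × 227 mm
F5: 113 × 160 mm
F6: 80 × 113 mm
F7: 56 × 80 mm
→ matches F6.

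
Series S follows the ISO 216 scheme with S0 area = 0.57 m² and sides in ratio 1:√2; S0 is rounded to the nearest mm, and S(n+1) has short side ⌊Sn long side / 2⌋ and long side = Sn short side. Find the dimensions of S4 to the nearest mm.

Let S0's short side be w mm. w · w√2 = 0.57 m² = 570,000 mm², so w ≈ 634.9 mm and w√2 ≈ 897.8 mm → S0 = 635 × 898 mm.
S1: ⌊898/2⌋ × 635 = 449 × 635 mm
S2: ⌊635/2⌋ × 449 = 317 × 449 mm
S3: ⌊449/2⌋ × 317 = 224 × 317 mm
S4: ⌊317/2⌋ × 224 = 158 × 224 mm

158 × 224 mm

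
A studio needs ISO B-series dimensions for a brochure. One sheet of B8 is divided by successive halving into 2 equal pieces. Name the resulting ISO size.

2 = 2^1, so 1 halving step.
B8 → B9 → … → B9 after 1 step.

B9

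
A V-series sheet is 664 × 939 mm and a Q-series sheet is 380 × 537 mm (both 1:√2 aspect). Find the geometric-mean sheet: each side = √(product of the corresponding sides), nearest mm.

502 × 710 mm

Short side: √(664 · 380) = √252320 ≈ 502.3 → 502 mm
Long side: √(939 · 537) = √504243 ≈ 710.1 → 710 mm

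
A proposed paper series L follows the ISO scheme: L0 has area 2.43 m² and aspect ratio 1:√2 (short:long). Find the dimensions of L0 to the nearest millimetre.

Let the short side be w mm. Then w · w√2 = 2.43 m² = 2,430,000 mm².
w² = 2,430,000/√2, so w ≈ 1310.8 mm; long side = w√2 ≈ 1853.8 mm.

1311 × 1854 mm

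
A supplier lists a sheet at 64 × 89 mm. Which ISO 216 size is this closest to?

Aspect ratio 89/64 ≈ 1.391 (ISO target is √2 ≈ 1.414).
In the B-series (B0 = 1000 × 1414 mm): B8 = 62 × 88 mm.
Off by 3 mm total — nearest standard size.

B8 (62 × 88 mm)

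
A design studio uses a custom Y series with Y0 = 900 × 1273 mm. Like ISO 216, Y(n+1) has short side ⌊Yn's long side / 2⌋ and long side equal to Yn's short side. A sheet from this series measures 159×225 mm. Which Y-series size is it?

Y5

Y0: 900 × 1273 mm
Y1: 636 × 900 mm
Y2: 450 × 636 mm
Y3: 318 × 450 mm
Y4: 225 × 318 mm
Y5: 159 × 225 mm
Y6: 112 × 159 mm
→ matches Y5.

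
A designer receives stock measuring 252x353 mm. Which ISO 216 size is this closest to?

Aspect ratio 353/252 ≈ 1.401 — close to the ISO √2 ≈ 1.414.
In the B-series (B0 = 1000 × 1414 mm): B4 = 250 × 353 mm.
Off by 2 mm total — nearest standard size.

B4 (250 × 353 mm)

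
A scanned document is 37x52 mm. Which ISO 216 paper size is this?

A9 (37 × 52 mm)

Aspect ratio 52/37 ≈ 1.405 — close to the ISO √2 ≈ 1.414.
In the A-series (A0 area = 1 m²): A9 = 37 × 52 mm.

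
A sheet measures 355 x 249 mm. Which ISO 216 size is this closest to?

B4 (250 × 353 mm)

Aspect ratio 355/249 ≈ 1.426 — close to the ISO √2 ≈ 1.414.
In the B-series (B0 = 1000 × 1414 mm): B4 = 250 × 353 mm.
Off by 3 mm total — nearest standard size.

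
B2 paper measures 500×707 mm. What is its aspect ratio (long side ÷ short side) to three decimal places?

1.414

707 / 500 = 1.414
Matches √2 ≈ 1.414 — the ISO 216 defining ratio.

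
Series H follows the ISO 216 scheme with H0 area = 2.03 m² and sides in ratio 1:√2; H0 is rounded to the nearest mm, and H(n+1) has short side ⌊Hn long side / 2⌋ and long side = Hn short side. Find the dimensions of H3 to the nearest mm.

423 × 599 mm

Let H0's short side be w mm. w · w√2 = 2.03 m² = 2,030,000 mm², so w ≈ 1198.1 mm and w√2 ≈ 1694.4 mm → H0 = 1198 × 1694 mm.
H1: ⌊1694/2⌋ × 1198 = 847 × 1198 mm
H2: ⌊1198/2⌋ × 847 = 599 × 847 mm
H3: ⌊847/2⌋ × 599 = 423 × 599 mm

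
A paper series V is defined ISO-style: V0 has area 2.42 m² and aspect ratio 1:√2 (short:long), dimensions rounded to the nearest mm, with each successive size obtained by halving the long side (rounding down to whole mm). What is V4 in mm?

327 × 462 mm

Let V0's short side be w mm. w · w√2 = 2.42 m² = 2,420,000 mm², so w ≈ 1308.1 mm and w√2 ≈ 1850.0 mm → V0 = 1308 × 1850 mm.
V1: ⌊1850/2⌋ × 1308 = 925 × 1308 mm
V2: ⌊1308/2⌋ × 925 = 654 × 925 mm
V3: ⌊925/2⌋ × 654 = 462 × 654 mm
V4: ⌊654/2⌋ × 462 = 327 × 462 mm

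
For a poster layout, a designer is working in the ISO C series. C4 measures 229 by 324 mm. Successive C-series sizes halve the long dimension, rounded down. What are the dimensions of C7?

81 × 114 mm

C5: ⌊324/2⌋ × 229 = 162 × 229 mm
C6: ⌊229/2⌋ × 162 = 114 × 162 mm
C7: ⌊162/2⌋ × 114 = 81 × 114 mm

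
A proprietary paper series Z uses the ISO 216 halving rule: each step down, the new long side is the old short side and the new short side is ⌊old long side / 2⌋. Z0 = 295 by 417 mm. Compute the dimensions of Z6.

Z1: ⌊417/2⌋ × 295 = 208 × 295 mm
Z2: ⌊295/2⌋ × 208 = 147 × 208 mm
Z3: ⌊208/2⌋ × 147 = 104 × 147 mm
Z4: ⌊147/2⌋ × 104 = 73 × 104 mm
Z5: ⌊104/2⌋ × 73 = 52 × 73 mm
Z6: ⌊73/2⌋ × 52 = 36 × 52 mm

36 × 52 mm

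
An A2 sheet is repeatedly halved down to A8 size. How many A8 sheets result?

64

A2 = 420 × 594 mm; A8 = 52 × 74 mm.
Each halving step doubles the count; 6 steps from A2 to A8.
2^6 = 64.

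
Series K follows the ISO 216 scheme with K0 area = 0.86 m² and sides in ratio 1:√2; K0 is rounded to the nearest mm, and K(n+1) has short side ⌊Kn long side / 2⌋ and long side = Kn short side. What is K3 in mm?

Let K0's short side be w mm. w · w√2 = 0.86 m² = 860,000 mm², so w ≈ 779.8 mm and w√2 ≈ 1102.8 mm → K0 = 780 × 1103 mm.
K1: ⌊1103/2⌋ × 780 = 551 × 780 mm
K2: ⌊780/2⌋ × 551 = 390 × 551 mm
K3: ⌊551/2⌋ × 390 = 275 × 390 mm

275 × 390 mm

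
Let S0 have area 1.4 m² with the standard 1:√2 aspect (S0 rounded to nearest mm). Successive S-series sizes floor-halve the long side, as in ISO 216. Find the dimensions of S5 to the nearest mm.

Let S0's short side be w mm. w · w√2 = 1.4 m² = 1,400,000 mm², so w ≈ 995.0 mm and w√2 ≈ 1407.1 mm → S0 = 995 × 1407 mm.
S1: ⌊1407/2⌋ × 995 = 703 × 995 mm
S2: ⌊995/2⌋ × 703 = 497 × 703 mm
S3: ⌊703/2⌋ × 497 = 351 × 497 mm
S4: ⌊497/2⌋ × 351 = 248 × 351 mm
S5: ⌊351/2⌋ × 248 = 175 × 248 mm

175 × 248 mm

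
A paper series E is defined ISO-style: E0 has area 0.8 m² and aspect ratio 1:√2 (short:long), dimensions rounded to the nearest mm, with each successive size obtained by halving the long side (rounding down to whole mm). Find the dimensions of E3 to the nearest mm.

266 × 376 mm

Let E0's short side be w mm. w · w√2 = 0.8 m² = 800,000 mm², so w ≈ 752.1 mm and w√2 ≈ 1063.7 mm → E0 = 752 × 1064 mm.
E1: ⌊1064/2⌋ × 752 = 532 × 752 mm
E2: ⌊752/2⌋ × 532 = 376 × 532 mm
E3: ⌊532/2⌋ × 376 = 266 × 376 mm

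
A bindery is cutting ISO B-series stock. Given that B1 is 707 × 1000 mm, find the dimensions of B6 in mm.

125 × 176 mm

B2: ⌊1000/2⌋ × 707 = 500 × 707 mm
B3: ⌊707/2⌋ × 500 = 353 × 500 mm
B4: ⌊500/2⌋ × 353 = 250 × 353 mm
B5: ⌊353/2⌋ × 250 = 176 × 250 mm
B6: ⌊250/2⌋ × 176 = 125 × 176 mm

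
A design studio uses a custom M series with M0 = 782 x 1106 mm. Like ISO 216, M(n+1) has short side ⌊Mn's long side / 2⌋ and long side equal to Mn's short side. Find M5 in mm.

M1 = 553 × 782 mm (from M0 by 1 halving).
M2: ⌊782/2⌋ × 553 = 391 × 553 mm
M3: ⌊553/2⌋ × 391 = 276 × 391 mm
M4: ⌊391/2⌋ × 276 = 195 × 276 mm
M5: ⌊276/2⌋ × 195 = 138 × 195 mm

138 × 195 mm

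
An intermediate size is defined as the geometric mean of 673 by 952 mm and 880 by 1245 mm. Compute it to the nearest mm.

Short side: √(673 · 880) = √592240 ≈ 769.6 → 770 mm
Long side: √(952 · 1245) = √1185240 ≈ 1088.7 → 1089 mm

770 × 1089 mm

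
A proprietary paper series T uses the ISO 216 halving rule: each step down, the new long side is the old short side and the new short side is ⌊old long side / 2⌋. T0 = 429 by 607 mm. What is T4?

107 × 151 mm

T1: ⌊607/2⌋ × 429 = 303 × 429 mm
T2: ⌊429/2⌋ × 303 = 214 × 303 mm
T3: ⌊303/2⌋ × 214 = 151 × 214 mm
T4: ⌊214/2⌋ × 151 = 107 × 151 mm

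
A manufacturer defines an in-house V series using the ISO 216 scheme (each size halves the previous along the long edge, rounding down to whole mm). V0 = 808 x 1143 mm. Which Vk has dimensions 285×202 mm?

V4

V0: 808 × 1143 mm
V1: 571 × 808 mm
V2: 404 × 571 mm
V3: 285 × 404 mm
V4: 202 × 285 mm
V5: 142 × 202 mm
→ matches V4.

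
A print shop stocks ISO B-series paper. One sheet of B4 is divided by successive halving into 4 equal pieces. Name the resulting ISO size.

4 = 2^2, so 2 halving steps.
B4 → B5 → … → B6 after 2 steps.

B6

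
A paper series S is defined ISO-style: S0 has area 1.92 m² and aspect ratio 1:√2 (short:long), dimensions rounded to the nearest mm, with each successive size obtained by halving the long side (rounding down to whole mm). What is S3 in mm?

412 × 582 mm

Let S0's short side be w mm. w · w√2 = 1.92 m² = 1,920,000 mm², so w ≈ 1165.2 mm and w√2 ≈ 1647.8 mm → S0 = 1165 × 1648 mm.
S1: ⌊1648/2⌋ × 1165 = 824 × 1165 mm
S2: ⌊1165/2⌋ × 824 = 582 × 824 mm
S3: ⌊824/2⌋ × 582 = 412 × 582 mm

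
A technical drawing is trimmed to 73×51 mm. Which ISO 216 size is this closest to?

A8 (52 × 74 mm)

Aspect ratio 73/51 ≈ 1.431 (ISO target is √2 ≈ 1.414).
In the A-series (A0 area = 1 m²): A8 = 52 × 74 mm.
Off by 2 mm total — nearest standard size.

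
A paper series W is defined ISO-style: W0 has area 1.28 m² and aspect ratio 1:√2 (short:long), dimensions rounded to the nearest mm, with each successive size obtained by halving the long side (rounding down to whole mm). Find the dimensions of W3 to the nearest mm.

Let W0's short side be w mm. w · w√2 = 1.28 m² = 1,280,000 mm², so w ≈ 951.4 mm and w√2 ≈ 1345.4 mm → W0 = 951 × 1345 mm.
W1: ⌊1345/2⌋ × 951 = 672 × 951 mm
W2: ⌊951/2⌋ × 672 = 475 × 672 mm
W3: ⌊672/2⌋ × 475 = 336 × 475 mm

336 × 475 mm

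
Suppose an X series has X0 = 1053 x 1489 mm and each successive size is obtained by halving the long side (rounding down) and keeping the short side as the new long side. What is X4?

X1: ⌊1489/2⌋ × 1053 = 744 × 1053 mm
X2: ⌊1053/2⌋ × 744 = 526 × 744 mm
X3: ⌊744/2⌋ × 526 = 372 × 526 mm
X4: ⌊526/2⌋ × 372 = 263 × 372 mm

263 × 372 mm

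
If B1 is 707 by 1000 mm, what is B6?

B2: ⌊1000/2⌋ × 707 = 500 × 707 mm
B3: ⌊707/2⌋ × 500 = 353 × 500 mm
B4: ⌊500/2⌋ × 353 = 250 × 353 mm
B5: ⌊353/2⌋ × 250 = 176 × 250 mm
B6: ⌊250/2⌋ × 176 = 125 × 176 mm

125 × 176 mm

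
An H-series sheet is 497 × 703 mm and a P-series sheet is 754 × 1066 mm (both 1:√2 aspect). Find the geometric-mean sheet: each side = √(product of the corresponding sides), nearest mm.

612 × 866 mm

Short side: √(497 · 754) = √374738 ≈ 612.2 → 612 mm
Long side: √(703 · 1066) = √749398 ≈ 865.7 → 866 mm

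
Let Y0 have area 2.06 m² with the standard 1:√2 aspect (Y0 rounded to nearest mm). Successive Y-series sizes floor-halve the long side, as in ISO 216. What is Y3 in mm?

Let Y0's short side be w mm. w · w√2 = 2.06 m² = 2,060,000 mm², so w ≈ 1206.9 mm and w√2 ≈ 1706.8 mm → Y0 = 1207 × 1707 mm.
Y1: ⌊1707/2⌋ × 1207 = 853 × 1207 mm
Y2: ⌊1207/2⌋ × 853 = 603 × 853 mm
Y3: ⌊853/2⌋ × 603 = 426 × 603 mm

426 × 603 mm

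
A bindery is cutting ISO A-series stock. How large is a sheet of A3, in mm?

A0 = 841 × 1189 mm (A0 has area 1 m², aspect 1:√2).
A1: ⌊1189/2⌋ × 841 = 594 × 841 mm
A2: ⌊841/2⌋ × 594 = 420 × 594 mm
A3: ⌊594/2⌋ × 420 = 297 × 420 mm

297 × 420 mm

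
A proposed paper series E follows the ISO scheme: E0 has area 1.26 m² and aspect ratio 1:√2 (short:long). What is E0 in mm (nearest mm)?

Let the short side be w mm. Then w · w√2 = 1.26 m² = 1,260,000 mm².
w² = 1,260,000/√2, so w ≈ 943.9 mm; long side = w√2 ≈ 1334.9 mm.

944 × 1335 mm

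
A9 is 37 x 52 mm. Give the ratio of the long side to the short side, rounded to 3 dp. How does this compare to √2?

1.405

52 / 37 = 1.405
ISO 216 targets √2 ≈ 1.414; the -0.009 deviation is from mm rounding.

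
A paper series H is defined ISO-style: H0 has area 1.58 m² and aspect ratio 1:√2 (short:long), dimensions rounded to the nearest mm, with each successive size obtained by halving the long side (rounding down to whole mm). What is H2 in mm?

528 × 747 mm

Let H0's short side be w mm. w · w√2 = 1.58 m² = 1,580,000 mm², so w ≈ 1057.0 mm and w√2 ≈ 1494.8 mm → H0 = 1057 × 1495 mm.
H1: ⌊1495/2⌋ × 1057 = 747 × 1057 mm
H2: ⌊1057/2⌋ × 747 = 528 × 747 mm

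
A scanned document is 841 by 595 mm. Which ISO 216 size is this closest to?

A1 (594 × 841 mm)

Aspect ratio 841/595 ≈ 1.413 — close to the ISO √2 ≈ 1.414.
In the A-series (A0 area = 1 m²): A1 = 594 × 841 mm.
Off by 1 mm total — nearest standard size.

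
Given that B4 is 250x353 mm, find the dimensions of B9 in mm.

44 × 62 mm

B5: ⌊353/2⌋ × 250 = 176 × 250 mm
B6: ⌊250/2⌋ × 176 = 125 × 176 mm
B7: ⌊176/2⌋ × 125 = 88 × 125 mm
B8: ⌊125/2⌋ × 88 = 62 × 88 mm
B9: ⌊88/2⌋ × 62 = 44 × 62 mm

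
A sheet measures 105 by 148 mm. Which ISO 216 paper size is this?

Aspect ratio 148/105 ≈ 1.410 — close to the ISO √2 ≈ 1.414.
In the A-series (A0 area = 1 m²): A6 = 105 × 148 mm.

A6 (105 × 148 mm)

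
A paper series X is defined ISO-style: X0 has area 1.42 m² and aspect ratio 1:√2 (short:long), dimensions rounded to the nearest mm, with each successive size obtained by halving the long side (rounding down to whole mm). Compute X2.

Let X0's short side be w mm. w · w√2 = 1.42 m² = 1,420,000 mm², so w ≈ 1002.0 mm and w√2 ≈ 1417.1 mm → X0 = 1002 × 1417 mm.
X1: ⌊1417/2⌋ × 1002 = 708 × 1002 mm
X2: ⌊1002/2⌋ × 708 = 501 × 708 mm

501 × 708 mm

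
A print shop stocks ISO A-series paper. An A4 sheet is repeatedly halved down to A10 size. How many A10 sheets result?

A4 = 210 × 297 mm; A10 = 26 × 37 mm.
Each halving step doubles the count; 6 steps from A4 to A10.
2^6 = 64.

64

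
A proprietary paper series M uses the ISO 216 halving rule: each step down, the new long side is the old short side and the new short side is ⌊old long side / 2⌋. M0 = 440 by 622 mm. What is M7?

M1 = 311 × 440 mm (from M0 by 1 halving).
M2: ⌊440/2⌋ × 311 = 220 × 311 mm
M3: ⌊311/2⌋ × 220 = 155 × 220 mm
M4: ⌊220/2⌋ × 155 = 110 × 155 mm
M5: ⌊155/2⌋ × 110 = 77 × 110 mm
M6: ⌊110/2⌋ × 77 = 55 × 77 mm
M7: ⌊77/2⌋ × 55 = 38 × 55 mm

38 × 55 mm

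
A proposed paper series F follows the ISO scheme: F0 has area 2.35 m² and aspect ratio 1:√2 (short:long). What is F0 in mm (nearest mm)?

1289 × 1823 mm

Let the short side be w mm. Then w · w√2 = 2.35 m² = 2,350,000 mm².
w² = 2,350,000/√2, so w ≈ 1289.1 mm; long side = w√2 ≈ 1823.0 mm.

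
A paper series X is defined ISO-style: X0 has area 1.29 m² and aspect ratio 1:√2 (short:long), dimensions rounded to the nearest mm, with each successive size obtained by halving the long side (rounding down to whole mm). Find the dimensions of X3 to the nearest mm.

337 × 477 mm

Let X0's short side be w mm. w · w√2 = 1.29 m² = 1,290,000 mm², so w ≈ 955.1 mm and w√2 ≈ 1350.7 mm → X0 = 955 × 1351 mm.
X1: ⌊1351/2⌋ × 955 = 675 × 955 mm
X2: ⌊955/2⌋ × 675 = 477 × 675 mm
X3: ⌊675/2⌋ × 477 = 337 × 477 mm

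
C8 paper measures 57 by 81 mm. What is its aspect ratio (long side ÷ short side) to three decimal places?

81 / 57 = 1.421
ISO 216 targets √2 ≈ 1.414; the +0.007 deviation is from mm rounding.

1.421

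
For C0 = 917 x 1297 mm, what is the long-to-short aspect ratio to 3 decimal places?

1.414

1297 / 917 = 1.414
Matches √2 ≈ 1.414 — the ISO 216 defining ratio.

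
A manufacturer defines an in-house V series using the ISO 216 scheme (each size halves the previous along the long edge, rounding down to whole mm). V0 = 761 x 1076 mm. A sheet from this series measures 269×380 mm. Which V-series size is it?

V0: 761 × 1076 mm
V1: 538 × 761 mm
V2: 380 × 538 mm
V3: 269 × 380 mm
V4: 190 × 269 mm
→ matches V3.

V3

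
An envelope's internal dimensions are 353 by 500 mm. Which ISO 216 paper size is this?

Aspect ratio 500/353 ≈ 1.416 — close to the ISO √2 ≈ 1.414.
In the B-series (B0 = 1000 × 1414 mm): B3 = 353 × 500 mm.

B3 (353 × 500 mm)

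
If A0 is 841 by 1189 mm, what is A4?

210 × 297 mm

A1: ⌊1189/2⌋ × 841 = 594 × 841 mm
A2: ⌊841/2⌋ × 594 = 420 × 594 mm
A3: ⌊594/2⌋ × 420 = 297 × 420 mm
A4: ⌊420/2⌋ × 297 = 210 × 297 mm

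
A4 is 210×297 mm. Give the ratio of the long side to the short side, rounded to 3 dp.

1.414

297 / 210 = 1.414
Matches √2 ≈ 1.414 — the ISO 216 defining ratio.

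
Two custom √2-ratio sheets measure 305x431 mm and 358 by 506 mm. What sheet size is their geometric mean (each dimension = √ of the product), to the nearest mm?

Short side: √(305 · 358) = √109190 ≈ 330.4 → 330 mm
Long side: √(431 · 506) = √218086 ≈ 467.0 → 467 mm

330 × 467 mm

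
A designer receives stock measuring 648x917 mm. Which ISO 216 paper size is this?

C1 (648 × 917 mm)

Aspect ratio 917/648 ≈ 1.415 — close to the ISO √2 ≈ 1.414.
In the C-series (envelope sizes, between A and B): C1 = 648 × 917 mm.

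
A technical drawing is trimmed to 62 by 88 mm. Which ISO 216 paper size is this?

B8 (62 × 88 mm)

Aspect ratio 88/62 ≈ 1.419 — close to the ISO √2 ≈ 1.414.
In the B-series (B0 = 1000 × 1414 mm): B8 = 62 × 88 mm.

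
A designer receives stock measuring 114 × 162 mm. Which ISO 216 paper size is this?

Aspect ratio 162/114 ≈ 1.421 — close to the ISO √2 ≈ 1.414.
In the C-series (envelope sizes, between A and B): C6 = 114 × 162 mm.

C6 (114 × 162 mm)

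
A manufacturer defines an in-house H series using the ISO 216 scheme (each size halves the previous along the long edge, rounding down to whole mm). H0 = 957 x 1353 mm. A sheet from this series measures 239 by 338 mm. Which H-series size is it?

H4

H0: 957 × 1353 mm
H1: 676 × 957 mm
H2: 478 × 676 mm
H3: 338 × 478 mm
H4: 239 × 338 mm
H5: 169 × 239 mm
→ matches H4.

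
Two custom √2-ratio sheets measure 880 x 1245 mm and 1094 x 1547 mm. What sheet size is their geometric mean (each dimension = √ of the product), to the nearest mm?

Short side: √(880 · 1094) = √962720 ≈ 981.2 → 981 mm
Long side: √(1245 · 1547) = √1926015 ≈ 1387.8 → 1388 mm

981 × 1388 mm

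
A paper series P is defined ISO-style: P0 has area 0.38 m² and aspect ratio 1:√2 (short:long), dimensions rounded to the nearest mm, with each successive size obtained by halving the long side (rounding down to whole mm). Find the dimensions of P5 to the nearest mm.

91 × 129 mm

Let P0's short side be w mm. w · w√2 = 0.38 m² = 380,000 mm², so w ≈ 518.4 mm and w√2 ≈ 733.1 mm → P0 = 518 × 733 mm.
P1: ⌊733/2⌋ × 518 = 366 × 518 mm
P2: ⌊518/2⌋ × 366 = 259 × 366 mm
P3: ⌊366/2⌋ × 259 = 183 × 259 mm
P4: ⌊259/2⌋ × 183 = 129 × 183 mm
P5: ⌊183/2⌋ × 129 = 91 × 129 mm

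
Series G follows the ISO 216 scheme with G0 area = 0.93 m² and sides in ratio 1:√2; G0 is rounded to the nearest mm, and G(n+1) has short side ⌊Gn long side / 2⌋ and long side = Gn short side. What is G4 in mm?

Let G0's short side be w mm. w · w√2 = 0.93 m² = 930,000 mm², so w ≈ 810.9 mm and w√2 ≈ 1146.8 mm → G0 = 811 × 1147 mm.
G1: ⌊1147/2⌋ × 811 = 573 × 811 mm
G2: ⌊811/2⌋ × 573 = 405 × 573 mm
G3: ⌊573/2⌋ × 405 = 286 × 405 mm
G4: ⌊405/2⌋ × 286 = 202 × 286 mm

202 × 286 mm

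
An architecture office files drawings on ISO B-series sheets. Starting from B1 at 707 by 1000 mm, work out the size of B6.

125 × 176 mm

B2: ⌊1000/2⌋ × 707 = 500 × 707 mm
B3: ⌊707/2⌋ × 500 = 353 × 500 mm
B4: ⌊500/2⌋ × 353 = 250 × 353 mm
B5: ⌊353/2⌋ × 250 = 176 × 250 mm
B6: ⌊250/2⌋ × 176 = 125 × 176 mm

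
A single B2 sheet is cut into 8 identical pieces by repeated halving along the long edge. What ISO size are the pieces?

B5

8 = 2^3, so 3 halving steps.
B2 → B3 → … → B5 after 3 steps.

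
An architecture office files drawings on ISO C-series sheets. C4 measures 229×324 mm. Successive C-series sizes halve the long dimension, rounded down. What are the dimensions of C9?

40 × 57 mm

C5: ⌊324/2⌋ × 229 = 162 × 229 mm
C6: ⌊229/2⌋ × 162 = 114 × 162 mm
C7: ⌊162/2⌋ × 114 = 81 × 114 mm
C8: ⌊114/2⌋ × 81 = 57 × 81 mm
C9: ⌊81/2⌋ × 57 = 40 × 57 mm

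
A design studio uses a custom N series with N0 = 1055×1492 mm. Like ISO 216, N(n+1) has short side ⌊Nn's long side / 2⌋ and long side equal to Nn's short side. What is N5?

186 × 263 mm

N1: ⌊1492/2⌋ × 1055 = 746 × 1055 mm
N2: ⌊1055/2⌋ × 746 = 527 × 746 mm
N3: ⌊746/2⌋ × 527 = 373 × 527 mm
N4: ⌊527/2⌋ × 373 = 263 × 373 mm
N5: ⌊373/2⌋ × 263 = 186 × 263 mm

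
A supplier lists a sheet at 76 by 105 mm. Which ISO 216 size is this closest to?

A7 (74 × 105 mm)

Aspect ratio 105/76 ≈ 1.382 (ISO target is √2 ≈ 1.414).
In the A-series (A0 area = 1 m²): A7 = 74 × 105 mm.
Off by 2 mm total — nearest standard size.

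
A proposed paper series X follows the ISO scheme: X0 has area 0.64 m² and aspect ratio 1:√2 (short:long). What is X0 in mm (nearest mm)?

673 × 951 mm

Let the short side be w mm. Then w · w√2 = 0.64 m² = 640,000 mm².
w² = 640,000/√2, so w ≈ 672.7 mm; long side = w√2 ≈ 951.4 mm.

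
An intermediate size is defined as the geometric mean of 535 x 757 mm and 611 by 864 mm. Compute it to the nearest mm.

572 × 809 mm

Short side: √(535 · 611) = √326885 ≈ 571.7 → 572 mm
Long side: √(757 · 864) = √654048 ≈ 808.7 → 809 mm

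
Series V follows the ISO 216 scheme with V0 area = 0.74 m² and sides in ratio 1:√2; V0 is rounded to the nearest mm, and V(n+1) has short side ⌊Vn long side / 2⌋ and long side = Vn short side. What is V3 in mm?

Let V0's short side be w mm. w · w√2 = 0.74 m² = 740,000 mm², so w ≈ 723.4 mm and w√2 ≈ 1023.0 mm → V0 = 723 × 1023 mm.
V1: ⌊1023/2⌋ × 723 = 511 × 723 mm
V2: ⌊723/2⌋ × 511 = 361 × 511 mm
V3: ⌊511/2⌋ × 361 = 255 × 361 mm

255 × 361 mm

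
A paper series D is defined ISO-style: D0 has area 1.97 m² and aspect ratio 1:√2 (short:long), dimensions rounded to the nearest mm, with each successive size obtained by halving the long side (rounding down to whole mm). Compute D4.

295 × 417 mm

Let D0's short side be w mm. w · w√2 = 1.97 m² = 1,970,000 mm², so w ≈ 1180.3 mm and w√2 ≈ 1669.1 mm → D0 = 1180 × 1669 mm.
D1: ⌊1669/2⌋ × 1180 = 834 × 1180 mm
D2: ⌊1180/2⌋ × 834 = 590 × 834 mm
D3: ⌊834/2⌋ × 590 = 417 × 590 mm
D4: ⌊590/2⌋ × 417 = 295 × 417 mm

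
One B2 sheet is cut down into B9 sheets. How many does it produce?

Each ISO step halves the sheet: 1 × B2 → 2 × B3 → 4 × B4 → 8 × B5 → …
From B2 to B9 is 7 halving steps: 2^7 = 128.

128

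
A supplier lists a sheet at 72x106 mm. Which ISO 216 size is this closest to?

Aspect ratio 106/72 ≈ 1.472 (ISO target is √2 ≈ 1.414).
In the A-series (A0 area = 1 m²): A7 = 74 × 105 mm.
Off by 3 mm total — nearest standard size.

A7 (74 × 105 mm)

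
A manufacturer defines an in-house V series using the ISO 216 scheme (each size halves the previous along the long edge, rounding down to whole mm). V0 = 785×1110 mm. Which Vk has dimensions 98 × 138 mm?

V0: 785 × 1110 mm
V1: 555 × 785 mm
V2: 392 × 555 mm
V3: 277 × 392 mm
V4: 196 × 277 mm
V5: 138 × 196 mm
V6: 98 × 138 mm
V7: 69 × 98 mm
→ matches V6.

V6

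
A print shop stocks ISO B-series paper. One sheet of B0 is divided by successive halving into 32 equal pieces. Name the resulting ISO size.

B5

32 = 2^5, so 5 halving steps.
B0 → B1 → … → B5 after 5 steps.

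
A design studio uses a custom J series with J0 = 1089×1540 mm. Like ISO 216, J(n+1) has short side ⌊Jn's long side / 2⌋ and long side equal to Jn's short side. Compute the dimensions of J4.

J1: ⌊1540/2⌋ × 1089 = 770 × 1089 mm
J2: ⌊1089/2⌋ × 770 = 544 × 770 mm
J3: ⌊770/2⌋ × 544 = 385 × 544 mm
J4: ⌊544/2⌋ × 385 = 272 × 385 mm

272 × 385 mm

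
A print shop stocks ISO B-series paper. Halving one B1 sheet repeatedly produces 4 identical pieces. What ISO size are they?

4 = 2^2, so 2 halving steps.
B1 → B2 → … → B3 after 2 steps.

B3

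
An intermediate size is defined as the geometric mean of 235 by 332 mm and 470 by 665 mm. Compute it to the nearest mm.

Short side: √(235 · 470) = √110450 ≈ 332.3 → 332 mm
Long side: √(332 · 665) = √220780 ≈ 469.9 → 470 mm

332 × 470 mm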